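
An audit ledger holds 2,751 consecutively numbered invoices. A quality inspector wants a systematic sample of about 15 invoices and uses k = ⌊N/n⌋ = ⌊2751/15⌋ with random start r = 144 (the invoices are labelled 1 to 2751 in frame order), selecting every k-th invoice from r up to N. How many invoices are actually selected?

k = ⌊2751/15⌋ = 183
Achieved size = ⌊(2751 − 144)/183⌋ + 1 = ⌊2607/183⌋ + 1 = 14 + 1 = 15
(last selection: 144 + 14×183 = 2706 ≤ 2751; next would be 2889 > 2751)

15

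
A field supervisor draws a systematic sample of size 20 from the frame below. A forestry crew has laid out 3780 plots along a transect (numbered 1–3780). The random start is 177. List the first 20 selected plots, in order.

k = N/n = 3780/20 = 189
plot 1: 177
plot 2: 177 + 189 = 366
plot 3: 366 + 189 = 555
plot 4: 555 + 189 = 744
plot 5: 744 + 189 = 933
plot 6: 933 + 189 = 1122
plot 7: 1122 + 189 = 1311
plot 8: 1311 + 189 = 1500
plot 9: 1500 + 189 = 1689
plot 10: 1689 + 189 = 1878
plot 11: 1878 + 189 = 2067
plot 12: 2067 + 189 = 2256
plot 13: 2256 + 189 = 2445
plot 14: 2445 + 189 = 2634
plot 15: 2634 + 189 = 2823
plot 16: 2823 + 189 = 3012
plot 17: 3012 + 189 = 3201
plot 18: 3201 + 189 = 3390
plot 19: 3390 + 189 = 3579
plot 20: 3579 + 189 = 3768

177, 366, 555, 744, 933, 1122, 1311, 1500, 1689, 1878, 2067, 2256, 2445, 2634, 2823, 3012, 3201, 3390, 3579, 3768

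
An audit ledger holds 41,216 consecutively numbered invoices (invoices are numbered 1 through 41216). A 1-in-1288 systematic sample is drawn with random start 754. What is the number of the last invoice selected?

40682

k = 1288
32nd selection = r + (32−1)·k = 754 + 31×1288 = 754 + 39928 = 40682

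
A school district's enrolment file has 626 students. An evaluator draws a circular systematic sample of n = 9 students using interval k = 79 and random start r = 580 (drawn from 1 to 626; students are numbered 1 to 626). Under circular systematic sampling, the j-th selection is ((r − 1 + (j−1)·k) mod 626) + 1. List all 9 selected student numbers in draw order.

580, 33, 112, 191, 270, 349, 428, 507, 586

Selection 1: 580
Selection 2: 580 + 79 = 659 → 659 − 626 = 33
Selection 3: 33 + 79 = 112
Selection 4: 112 + 79 = 191
Selection 5: 191 + 79 = 270
Selection 6: 270 + 79 = 349
Selection 7: 349 + 79 = 428
Selection 8: 428 + 79 = 507
Selection 9: 507 + 79 = 586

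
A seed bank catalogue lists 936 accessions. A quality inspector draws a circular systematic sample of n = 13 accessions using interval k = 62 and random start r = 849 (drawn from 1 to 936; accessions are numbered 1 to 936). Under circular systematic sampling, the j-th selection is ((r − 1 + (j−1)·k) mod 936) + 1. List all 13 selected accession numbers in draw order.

Selection 1: 849
Selection 2: 849 + 62 = 911
Selection 3: 911 + 62 = 973 → 973 − 936 = 37
Selection 4: 37 + 62 = 99
Selection 5: 99 + 62 = 161
Selection 6: 161 + 62 = 223
Selection 7: 223 + 62 = 285
Selection 8: 285 + 62 = 347
Selection 9: 347 + 62 = 409
Selection 10: 409 + 62 = 471
Selection 11: 471 + 62 = 533
Selection 12: 533 + 62 = 595
Selection 13: 595 + 62 = 657

849, 911, 37, 99, 161, 223, 285, 347, 409, 471, 533, 595, 657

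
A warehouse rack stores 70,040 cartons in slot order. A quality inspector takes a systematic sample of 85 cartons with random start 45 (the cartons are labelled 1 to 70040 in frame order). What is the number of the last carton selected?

69261

k = 70040/85 = 824
85th selection = r + (85−1)·k = 45 + 84×824 = 45 + 69216 = 69261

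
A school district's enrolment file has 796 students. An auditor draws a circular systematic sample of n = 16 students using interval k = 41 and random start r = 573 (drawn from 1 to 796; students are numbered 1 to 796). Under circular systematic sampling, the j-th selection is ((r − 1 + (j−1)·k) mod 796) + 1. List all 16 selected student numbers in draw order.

Selection 1: 573
Selection 2: 573 + 41 = 614
Selection 3: 614 + 41 = 655
Selection 4: 655 + 41 = 696
Selection 5: 696 + 41 = 737
Selection 6: 737 + 41 = 778
Selection 7: 778 + 41 = 819 → 819 − 796 = 23
Selection 8: 23 + 41 = 64
Selection 9: 64 + 41 = 105
Selection 10: 105 + 41 = 146
Selection 11: 146 + 41 = 187
Selection 12: 187 + 41 = 228
Selection 13: 228 + 41 = 269
Selection 14: 269 + 41 = 310
Selection 15: 310 + 41 = 351
Selection 16: 351 + 41 = 392

573, 614, 655, 696, 737, 778, 23, 64, 105, 146, 187, 228, 269, 310, 351, 392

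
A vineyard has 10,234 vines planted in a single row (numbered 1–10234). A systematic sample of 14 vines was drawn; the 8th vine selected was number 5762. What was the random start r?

645

k = 10234/14 = 731
r = 5762 − (8−1)×731 = 5762 − 5117 = 645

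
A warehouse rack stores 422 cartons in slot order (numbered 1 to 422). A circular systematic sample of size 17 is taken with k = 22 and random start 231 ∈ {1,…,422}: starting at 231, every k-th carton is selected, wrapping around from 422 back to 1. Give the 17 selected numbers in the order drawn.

231, 253, 275, 297, 319, 341, 363, 385, 407, 7, 29, 51, 73, 95, 117, 139, 161

Selection 1: 231
Selection 2: 231 + 22 = 253
Selection 3: 253 + 22 = 275
Selection 4: 275 + 22 = 297
Selection 5: 297 + 22 = 319
Selection 6: 319 + 22 = 341
Selection 7: 341 + 22 = 363
Selection 8: 363 + 22 = 385
Selection 9: 385 + 22 = 407
Selection 10: 407 + 22 = 429 → 429 − 422 = 7
Selection 11: 7 + 22 = 29
Selection 12: 29 + 22 = 51
Selection 13: 51 + 22 = 73
Selection 14: 73 + 22 = 95
Selection 15: 95 + 22 = 117
Selection 16: 117 + 22 = 139
Selection 17: 139 + 22 = 161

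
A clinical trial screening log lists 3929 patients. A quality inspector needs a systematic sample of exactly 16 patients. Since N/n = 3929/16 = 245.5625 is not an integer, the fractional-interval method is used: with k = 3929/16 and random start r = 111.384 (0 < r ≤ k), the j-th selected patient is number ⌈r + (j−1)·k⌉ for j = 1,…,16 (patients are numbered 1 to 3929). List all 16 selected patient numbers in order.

j=1: r + 0k = 111.384 → ⌈·⌉ = 112
j=2: r + 1k = 356.9465 → ⌈·⌉ = 357
j=3: r + 2k = 602.509 → ⌈·⌉ = 603
j=4: r + 3k = 848.0715 → ⌈·⌉ = 849
j=5: r + 4k = 1093.634 → ⌈·⌉ = 1094
j=6: r + 5k = 1339.1965 → ⌈·⌉ = 1340
j=7: r + 6k = 1584.759 → ⌈·⌉ = 1585
j=8: r + 7k = 1830.3215 → ⌈·⌉ = 1831
j=9: r + 8k = 2075.884 → ⌈·⌉ = 2076
j=10: r + 9k = 2321.4465 → ⌈·⌉ = 2322
j=11: r + 10k = 2567.009 → ⌈·⌉ = 2568
j=12: r + 11k = 2812.5715 → ⌈·⌉ = 2813
j=13: r + 12k = 3058.134 → ⌈·⌉ = 3059
j=14: r + 13k = 3303.6965 → ⌈·⌉ = 3304
j=15: r + 14k = 3549.259 → ⌈·⌉ = 3550
j=16: r + 15k = 3794.8215 → ⌈·⌉ = 3795

112, 357, 603, 849, 1094, 1340, 1585, 1831, 2076, 2322, 2568, 2813, 3059, 3304, 3550, 3795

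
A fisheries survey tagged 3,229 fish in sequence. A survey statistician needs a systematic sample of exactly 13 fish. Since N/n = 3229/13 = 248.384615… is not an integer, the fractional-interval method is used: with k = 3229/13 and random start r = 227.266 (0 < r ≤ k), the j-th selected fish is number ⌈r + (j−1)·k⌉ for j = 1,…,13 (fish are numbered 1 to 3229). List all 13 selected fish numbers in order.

228, 476, 725, 973, 1221, 1470, 1718, 1966, 2215, 2463, 2712, 2960, 3208

j=1: r + 0k = 227.266 → ⌈·⌉ = 228
j=2: r + 1k = 475.650615… → ⌈·⌉ = 476
j=3: r + 2k = 724.035230… → ⌈·⌉ = 725
j=4: r + 3k = 972.419846… → ⌈·⌉ = 973
j=5: r + 4k = 1220.804461… → ⌈·⌉ = 1221
j=6: r + 5k = 1469.189076… → ⌈·⌉ = 1470
j=7: r + 6k = 1717.573692… → ⌈·⌉ = 1718
j=8: r + 7k = 1965.958307… → ⌈·⌉ = 1966
j=9: r + 8k = 2214.342923… → ⌈·⌉ = 2215
j=10: r + 9k = 2462.727538… → ⌈·⌉ = 2463
j=11: r + 10k = 2711.112153… → ⌈·⌉ = 2712
j=12: r + 11k = 2959.496769… → ⌈·⌉ = 2960
j=13: r + 12k = 3207.881384… → ⌈·⌉ = 3208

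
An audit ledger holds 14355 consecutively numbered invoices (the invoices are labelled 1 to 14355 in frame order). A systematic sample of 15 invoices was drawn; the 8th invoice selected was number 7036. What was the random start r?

k = 14355/15 = 957
r = 7036 − (8−1)×957 = 7036 − 6699 = 337

337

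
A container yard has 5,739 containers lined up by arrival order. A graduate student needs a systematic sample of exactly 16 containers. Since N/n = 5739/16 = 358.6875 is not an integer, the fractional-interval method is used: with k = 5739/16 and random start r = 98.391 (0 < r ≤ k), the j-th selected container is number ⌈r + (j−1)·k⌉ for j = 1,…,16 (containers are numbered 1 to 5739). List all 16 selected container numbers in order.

99, 458, 816, 1175, 1534, 1892, 2251, 2610, 2968, 3327, 3686, 4044, 4403, 4762, 5121, 5479

j=1: r + 0k = 98.391 → ⌈·⌉ = 99
j=2: r + 1k = 457.0785 → ⌈·⌉ = 458
j=3: r + 2k = 815.766 → ⌈·⌉ = 816
j=4: r + 3k = 1174.4535 → ⌈·⌉ = 1175
j=5: r + 4k = 1533.141 → ⌈·⌉ = 1534
j=6: r + 5k = 1891.8285 → ⌈·⌉ = 1892
j=7: r + 6k = 2250.516 → ⌈·⌉ = 2251
j=8: r + 7k = 2609.2035 → ⌈·⌉ = 2610
j=9: r + 8k = 2967.891 → ⌈·⌉ = 2968
j=10: r + 9k = 3326.5785 → ⌈·⌉ = 3327
j=11: r + 10k = 3685.266 → ⌈·⌉ = 3686
j=12: r + 11k = 4043.9535 → ⌈·⌉ = 4044
j=13: r + 12k = 4402.641 → ⌈·⌉ = 4403
j=14: r + 13k = 4761.3285 → ⌈·⌉ = 4762
j=15: r + 14k = 5120.016 → ⌈·⌉ = 5121
j=16: r + 15k = 5478.7035 → ⌈·⌉ = 5479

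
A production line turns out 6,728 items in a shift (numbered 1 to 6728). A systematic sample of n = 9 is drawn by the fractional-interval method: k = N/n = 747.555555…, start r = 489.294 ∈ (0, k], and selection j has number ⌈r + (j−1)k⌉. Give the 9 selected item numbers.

490, 1237, 1985, 2732, 3480, 4228, 4975, 5723, 6470

j=1: r + 0k = 489.294 → ⌈·⌉ = 490
j=2: r + 1k = 1236.849555… → ⌈·⌉ = 1237
j=3: r + 2k = 1984.405111… → ⌈·⌉ = 1985
j=4: r + 3k = 2731.960666… → ⌈·⌉ = 2732
j=5: r + 4k = 3479.516222… → ⌈·⌉ = 3480
j=6: r + 5k = 4227.071777… → ⌈·⌉ = 4228
j=7: r + 6k = 4974.627333… → ⌈·⌉ = 4975
j=8: r + 7k = 5722.182888… → ⌈·⌉ = 5723
j=9: r + 8k = 6469.738444… → ⌈·⌉ = 6470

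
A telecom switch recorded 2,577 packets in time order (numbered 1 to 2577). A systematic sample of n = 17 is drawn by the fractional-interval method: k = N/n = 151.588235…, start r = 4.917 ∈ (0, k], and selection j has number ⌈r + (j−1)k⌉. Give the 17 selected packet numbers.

j=1: r + 0k = 4.917 → ⌈·⌉ = 5
j=2: r + 1k = 156.505235… → ⌈·⌉ = 157
j=3: r + 2k = 308.093470… → ⌈·⌉ = 309
j=4: r + 3k = 459.681705… → ⌈·⌉ = 460
j=5: r + 4k = 611.269941… → ⌈·⌉ = 612
j=6: r + 5k = 762.858176… → ⌈·⌉ = 763
j=7: r + 6k = 914.446411… → ⌈·⌉ = 915
j=8: r + 7k = 1066.034647… → ⌈·⌉ = 1067
j=9: r + 8k = 1217.622882… → ⌈·⌉ = 1218
j=10: r + 9k = 1369.211117… → ⌈·⌉ = 1370
j=11: r + 10k = 1520.799352… → ⌈·⌉ = 1521
j=12: r + 11k = 1672.387588… → ⌈·⌉ = 1673
j=13: r + 12k = 1823.975823… → ⌈·⌉ = 1824
j=14: r + 13k = 1975.564058… → ⌈·⌉ = 1976
j=15: r + 14k = 2127.152294… → ⌈·⌉ = 2128
j=16: r + 15k = 2278.740529… → ⌈·⌉ = 2279
j=17: r + 16k = 2430.328764… → ⌈·⌉ = 2431

5, 157, 309, 460, 612, 763, 915, 1067, 1218, 1370, 1521, 1673, 1824, 1976, 2128, 2279, 2431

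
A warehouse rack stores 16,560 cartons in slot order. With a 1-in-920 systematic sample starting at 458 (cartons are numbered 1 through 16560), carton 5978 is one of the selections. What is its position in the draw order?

7

k = 920
position = (5978 − 458)/920 + 1 = 5520/920 + 1 = 6 + 1 = 7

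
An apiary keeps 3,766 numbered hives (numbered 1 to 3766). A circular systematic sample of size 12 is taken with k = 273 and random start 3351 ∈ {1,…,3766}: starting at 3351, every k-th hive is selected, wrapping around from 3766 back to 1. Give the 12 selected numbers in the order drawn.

3351, 3624, 131, 404, 677, 950, 1223, 1496, 1769, 2042, 2315, 2588

Selection 1: 3351
Selection 2: 3351 + 273 = 3624
Selection 3: 3624 + 273 = 3897 → 3897 − 3766 = 131
Selection 4: 131 + 273 = 404
Selection 5: 404 + 273 = 677
Selection 6: 677 + 273 = 950
Selection 7: 950 + 273 = 1223
Selection 8: 1223 + 273 = 1496
Selection 9: 1496 + 273 = 1769
Selection 10: 1769 + 273 = 2042
Selection 11: 2042 + 273 = 2315
Selection 12: 2315 + 273 = 2588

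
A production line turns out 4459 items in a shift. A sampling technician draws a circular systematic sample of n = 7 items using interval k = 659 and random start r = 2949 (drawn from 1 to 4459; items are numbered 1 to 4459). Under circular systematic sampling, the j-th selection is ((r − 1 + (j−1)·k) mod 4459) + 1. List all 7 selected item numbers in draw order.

2949, 3608, 4267, 467, 1126, 1785, 2444

Selection 1: 2949
Selection 2: 2949 + 659 = 3608
Selection 3: 3608 + 659 = 4267
Selection 4: 4267 + 659 = 4926 → 4926 − 4459 = 467
Selection 5: 467 + 659 = 1126
Selection 6: 1126 + 659 = 1785
Selection 7: 1785 + 659 = 2444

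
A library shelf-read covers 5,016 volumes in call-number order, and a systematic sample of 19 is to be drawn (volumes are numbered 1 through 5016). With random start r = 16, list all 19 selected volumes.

16, 280, 544, 808, 1072, 1336, 1600, 1864, 2128, 2392, 2656, 2920, 3184, 3448, 3712, 3976, 4240, 4504, 4768

k = N/n = 5016/19 = 264
volume 1: 16
volume 2: 16 + 264 = 280
volume 3: 280 + 264 = 544
volume 4: 544 + 264 = 808
volume 5: 808 + 264 = 1072
volume 6: 1072 + 264 = 1336
volume 7: 1336 + 264 = 1600
volume 8: 1600 + 264 = 1864
volume 9: 1864 + 264 = 2128
volume 10: 2128 + 264 = 2392
volume 11: 2392 + 264 = 2656
volume 12: 2656 + 264 = 2920
volume 13: 2920 + 264 = 3184
volume 14: 3184 + 264 = 3448
volume 15: 3448 + 264 = 3712
volume 16: 3712 + 264 = 3976
volume 17: 3976 + 264 = 4240
volume 18: 4240 + 264 = 4504
volume 19: 4504 + 264 = 4768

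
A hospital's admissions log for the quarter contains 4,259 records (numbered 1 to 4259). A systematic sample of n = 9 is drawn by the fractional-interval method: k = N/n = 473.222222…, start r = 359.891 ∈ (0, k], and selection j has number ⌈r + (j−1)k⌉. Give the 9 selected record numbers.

360, 834, 1307, 1780, 2253, 2727, 3200, 3673, 4146

j=1: r + 0k = 359.891 → ⌈·⌉ = 360
j=2: r + 1k = 833.113222… → ⌈·⌉ = 834
j=3: r + 2k = 1306.335444… → ⌈·⌉ = 1307
j=4: r + 3k = 1779.557666… → ⌈·⌉ = 1780
j=5: r + 4k = 2252.779888… → ⌈·⌉ = 2253
j=6: r + 5k = 2726.002111… → ⌈·⌉ = 2727
j=7: r + 6k = 3199.224333… → ⌈·⌉ = 3200
j=8: r + 7k = 3672.446555… → ⌈·⌉ = 3673
j=9: r + 8k = 4145.668777… → ⌈·⌉ = 4146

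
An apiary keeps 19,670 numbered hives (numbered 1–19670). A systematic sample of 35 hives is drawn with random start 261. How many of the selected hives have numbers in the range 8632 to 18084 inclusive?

17

k = 19670/35 = 562
First selection ≥ 8632: 261 + ⌈(8632−261)/562⌉·562 = 261 + 15×562 = 8691
Last selection ≤ 18084: 261 + ⌊(18084−261)/562⌋·562 = 261 + 31×562 = 17683
Count = 31 − 15 + 1 = 17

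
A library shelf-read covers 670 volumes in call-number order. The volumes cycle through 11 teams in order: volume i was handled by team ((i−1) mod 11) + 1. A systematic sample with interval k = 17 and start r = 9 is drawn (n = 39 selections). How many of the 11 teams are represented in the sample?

Consecutive selections differ by k = 17, so their team numbers differ by 17 mod 11 = 6.
gcd(17, 11) = 1, so the sample visits 11/1 = 11 distinct residues mod 11.
Start 9 is team 9; the teams hit are 1, 2, 3, 4, 5, 6, 7, 8, 9, 10, 11.

11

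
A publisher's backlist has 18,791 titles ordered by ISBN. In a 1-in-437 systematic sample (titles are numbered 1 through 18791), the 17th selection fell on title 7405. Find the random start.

413

k = 437
r = 7405 − (17−1)×437 = 7405 − 6992 = 413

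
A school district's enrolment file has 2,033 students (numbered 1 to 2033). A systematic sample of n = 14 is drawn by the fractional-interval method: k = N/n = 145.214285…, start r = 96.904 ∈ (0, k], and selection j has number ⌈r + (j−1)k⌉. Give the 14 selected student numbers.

97, 243, 388, 533, 678, 823, 969, 1114, 1259, 1404, 1550, 1695, 1840, 1985

j=1: r + 0k = 96.904 → ⌈·⌉ = 97
j=2: r + 1k = 242.118285… → ⌈·⌉ = 243
j=3: r + 2k = 387.332571… → ⌈·⌉ = 388
j=4: r + 3k = 532.546857… → ⌈·⌉ = 533
j=5: r + 4k = 677.761142… → ⌈·⌉ = 678
j=6: r + 5k = 822.975428… → ⌈·⌉ = 823
j=7: r + 6k = 968.189714… → ⌈·⌉ = 969
j=8: r + 7k = 1113.404 → ⌈·⌉ = 1114
j=9: r + 8k = 1258.618285… → ⌈·⌉ = 1259
j=10: r + 9k = 1403.832571… → ⌈·⌉ = 1404
j=11: r + 10k = 1549.046857… → ⌈·⌉ = 1550
j=12: r + 11k = 1694.261142… → ⌈·⌉ = 1695
j=13: r + 12k = 1839.475428… → ⌈·⌉ = 1840
j=14: r + 13k = 1984.689714… → ⌈·⌉ = 1985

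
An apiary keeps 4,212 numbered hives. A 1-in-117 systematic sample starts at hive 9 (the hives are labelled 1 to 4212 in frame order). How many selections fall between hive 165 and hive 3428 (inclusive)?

k = 117
First selection ≥ 165: 9 + ⌈(165−9)/117⌉·117 = 9 + 2×117 = 243
Last selection ≤ 3428: 9 + ⌊(3428−9)/117⌋·117 = 9 + 29×117 = 3402
Count = 29 − 2 + 1 = 28

28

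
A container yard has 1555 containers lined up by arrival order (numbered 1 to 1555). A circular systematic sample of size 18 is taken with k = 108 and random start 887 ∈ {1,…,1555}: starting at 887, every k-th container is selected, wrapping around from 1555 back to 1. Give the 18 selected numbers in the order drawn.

887, 995, 1103, 1211, 1319, 1427, 1535, 88, 196, 304, 412, 520, 628, 736, 844, 952, 1060, 1168

Selection 1: 887
Selection 2: 887 + 108 = 995
Selection 3: 995 + 108 = 1103
Selection 4: 1103 + 108 = 1211
Selection 5: 1211 + 108 = 1319
Selection 6: 1319 + 108 = 1427
Selection 7: 1427 + 108 = 1535
Selection 8: 1535 + 108 = 1643 → 1643 − 1555 = 88
Selection 9: 88 + 108 = 196
Selection 10: 196 + 108 = 304
Selection 11: 304 + 108 = 412
Selection 12: 412 + 108 = 520
Selection 13: 520 + 108 = 628
Selection 14: 628 + 108 = 736
Selection 15: 736 + 108 = 844
Selection 16: 844 + 108 = 952
Selection 17: 952 + 108 = 1060
Selection 18: 1060 + 108 = 1168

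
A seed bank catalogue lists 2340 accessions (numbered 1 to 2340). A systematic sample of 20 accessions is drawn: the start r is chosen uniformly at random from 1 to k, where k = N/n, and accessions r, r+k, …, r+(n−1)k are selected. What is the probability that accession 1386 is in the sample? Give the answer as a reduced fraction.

k = 2340/20 = 117.
Accession 1386 is selected iff r ≡ 1386 (mod 117); exactly one such r in {1,…,117}.
Inclusion probability = 1/117.

1/117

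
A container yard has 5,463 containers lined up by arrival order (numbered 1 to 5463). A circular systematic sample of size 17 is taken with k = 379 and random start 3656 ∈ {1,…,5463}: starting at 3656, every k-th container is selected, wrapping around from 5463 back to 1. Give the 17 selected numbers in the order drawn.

Selection 1: 3656
Selection 2: 3656 + 379 = 4035
Selection 3: 4035 + 379 = 4414
Selection 4: 4414 + 379 = 4793
Selection 5: 4793 + 379 = 5172
Selection 6: 5172 + 379 = 5551 → 5551 − 5463 = 88
Selection 7: 88 + 379 = 467
Selection 8: 467 + 379 = 846
Selection 9: 846 + 379 = 1225
Selection 10: 1225 + 379 = 1604
Selection 11: 1604 + 379 = 1983
Selection 12: 1983 + 379 = 2362
Selection 13: 2362 + 379 = 2741
Selection 14: 2741 + 379 = 3120
Selection 15: 3120 + 379 = 3499
Selection 16: 3499 + 379 = 3878
Selection 17: 3878 + 379 = 4257

3656, 4035, 4414, 4793, 5172, 88, 467, 846, 1225, 1604, 1983, 2362, 2741, 3120, 3499, 3878, 4257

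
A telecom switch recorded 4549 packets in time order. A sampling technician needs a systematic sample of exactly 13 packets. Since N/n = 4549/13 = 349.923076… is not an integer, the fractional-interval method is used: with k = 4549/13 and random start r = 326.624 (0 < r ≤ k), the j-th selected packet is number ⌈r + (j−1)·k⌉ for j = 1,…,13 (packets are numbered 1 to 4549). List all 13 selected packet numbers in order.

j=1: r + 0k = 326.624 → ⌈·⌉ = 327
j=2: r + 1k = 676.547076… → ⌈·⌉ = 677
j=3: r + 2k = 1026.470153… → ⌈·⌉ = 1027
j=4: r + 3k = 1376.393230… → ⌈·⌉ = 1377
j=5: r + 4k = 1726.316307… → ⌈·⌉ = 1727
j=6: r + 5k = 2076.239384… → ⌈·⌉ = 2077
j=7: r + 6k = 2426.162461… → ⌈·⌉ = 2427
j=8: r + 7k = 2776.085538… → ⌈·⌉ = 2777
j=9: r + 8k = 3126.008615… → ⌈·⌉ = 3127
j=10: r + 9k = 3475.931692… → ⌈·⌉ = 3476
j=11: r + 10k = 3825.854769… → ⌈·⌉ = 3826
j=12: r + 11k = 4175.777846… → ⌈·⌉ = 4176
j=13: r + 12k = 4525.700923… → ⌈·⌉ = 4526

327, 677, 1027, 1377, 1727, 2077, 2427, 2777, 3127, 3476, 3826, 4176, 4526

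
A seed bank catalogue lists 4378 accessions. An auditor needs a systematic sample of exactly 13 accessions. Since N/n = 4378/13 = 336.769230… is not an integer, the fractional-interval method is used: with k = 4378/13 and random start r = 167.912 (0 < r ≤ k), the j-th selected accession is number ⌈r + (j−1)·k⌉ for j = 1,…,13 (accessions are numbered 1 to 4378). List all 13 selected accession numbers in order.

168, 505, 842, 1179, 1515, 1852, 2189, 2526, 2863, 3199, 3536, 3873, 4210

j=1: r + 0k = 167.912 → ⌈·⌉ = 168
j=2: r + 1k = 504.681230… → ⌈·⌉ = 505
j=3: r + 2k = 841.450461… → ⌈·⌉ = 842
j=4: r + 3k = 1178.219692… → ⌈·⌉ = 1179
j=5: r + 4k = 1514.988923… → ⌈·⌉ = 1515
j=6: r + 5k = 1851.758153… → ⌈·⌉ = 1852
j=7: r + 6k = 2188.527384… → ⌈·⌉ = 2189
j=8: r + 7k = 2525.296615… → ⌈·⌉ = 2526
j=9: r + 8k = 2862.065846… → ⌈·⌉ = 2863
j=10: r + 9k = 3198.835076… → ⌈·⌉ = 3199
j=11: r + 10k = 3535.604307… → ⌈·⌉ = 3536
j=12: r + 11k = 3872.373538… → ⌈·⌉ = 3873
j=13: r + 12k = 4209.142769… → ⌈·⌉ = 4210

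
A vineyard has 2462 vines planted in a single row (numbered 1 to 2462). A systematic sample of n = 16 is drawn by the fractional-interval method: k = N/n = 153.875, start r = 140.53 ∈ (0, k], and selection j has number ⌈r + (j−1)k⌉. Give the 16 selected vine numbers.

j=1: r + 0k = 140.53 → ⌈·⌉ = 141
j=2: r + 1k = 294.405 → ⌈·⌉ = 295
j=3: r + 2k = 448.28 → ⌈·⌉ = 449
j=4: r + 3k = 602.155 → ⌈·⌉ = 603
j=5: r + 4k = 756.03 → ⌈·⌉ = 757
j=6: r + 5k = 909.905 → ⌈·⌉ = 910
j=7: r + 6k = 1063.78 → ⌈·⌉ = 1064
j=8: r + 7k = 1217.655 → ⌈·⌉ = 1218
j=9: r + 8k = 1371.53 → ⌈·⌉ = 1372
j=10: r + 9k = 1525.405 → ⌈·⌉ = 1526
j=11: r + 10k = 1679.28 → ⌈·⌉ = 1680
j=12: r + 11k = 1833.155 → ⌈·⌉ = 1834
j=13: r + 12k = 1987.03 → ⌈·⌉ = 1988
j=14: r + 13k = 2140.905 → ⌈·⌉ = 2141
j=15: r + 14k = 2294.78 → ⌈·⌉ = 2295
j=16: r + 15k = 2448.655 → ⌈·⌉ = 2449

141, 295, 449, 603, 757, 910, 1064, 1218, 1372, 1526, 1680, 1834, 1988, 2141, 2295, 2449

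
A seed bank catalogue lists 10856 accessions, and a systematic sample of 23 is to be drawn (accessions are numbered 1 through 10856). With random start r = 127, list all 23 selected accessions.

127, 599, 1071, 1543, 2015, 2487, 2959, 3431, 3903, 4375, 4847, 5319, 5791, 6263, 6735, 7207, 7679, 8151, 8623, 9095, 9567, 10039, 10511

k = N/n = 10856/23 = 472
accession 1: 127
accession 2: 127 + 472 = 599
accession 3: 599 + 472 = 1071
accession 4: 1071 + 472 = 1543
accession 5: 1543 + 472 = 2015
accession 6: 2015 + 472 = 2487
accession 7: 2487 + 472 = 2959
accession 8: 2959 + 472 = 3431
accession 9: 3431 + 472 = 3903
accession 10: 3903 + 472 = 4375
accession 11: 4375 + 472 = 4847
accession 12: 4847 + 472 = 5319
accession 13: 5319 + 472 = 5791
accession 14: 5791 + 472 = 6263
accession 15: 6263 + 472 = 6735
accession 16: 6735 + 472 = 7207
accession 17: 7207 + 472 = 7679
accession 18: 7679 + 472 = 8151
accession 19: 8151 + 472 = 8623
accession 20: 8623 + 472 = 9095
accession 21: 9095 + 472 = 9567
accession 22: 9567 + 472 = 10039
accession 23: 10039 + 472 = 10511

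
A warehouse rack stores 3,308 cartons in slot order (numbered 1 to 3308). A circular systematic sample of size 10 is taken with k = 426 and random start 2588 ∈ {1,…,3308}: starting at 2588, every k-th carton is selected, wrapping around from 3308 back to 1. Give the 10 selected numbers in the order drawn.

Selection 1: 2588
Selection 2: 2588 + 426 = 3014
Selection 3: 3014 + 426 = 3440 → 3440 − 3308 = 132
Selection 4: 132 + 426 = 558
Selection 5: 558 + 426 = 984
Selection 6: 984 + 426 = 1410
Selection 7: 1410 + 426 = 1836
Selection 8: 1836 + 426 = 2262
Selection 9: 2262 + 426 = 2688
Selection 10: 2688 + 426 = 3114

2588, 3014, 132, 558, 984, 1410, 1836, 2262, 2688, 3114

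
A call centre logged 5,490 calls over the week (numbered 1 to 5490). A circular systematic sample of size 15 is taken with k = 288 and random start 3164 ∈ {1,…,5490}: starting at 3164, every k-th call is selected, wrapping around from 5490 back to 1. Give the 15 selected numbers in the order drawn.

3164, 3452, 3740, 4028, 4316, 4604, 4892, 5180, 5468, 266, 554, 842, 1130, 1418, 1706

Selection 1: 3164
Selection 2: 3164 + 288 = 3452
Selection 3: 3452 + 288 = 3740
Selection 4: 3740 + 288 = 4028
Selection 5: 4028 + 288 = 4316
Selection 6: 4316 + 288 = 4604
Selection 7: 4604 + 288 = 4892
Selection 8: 4892 + 288 = 5180
Selection 9: 5180 + 288 = 5468
Selection 10: 5468 + 288 = 5756 → 5756 − 5490 = 266
Selection 11: 266 + 288 = 554
Selection 12: 554 + 288 = 842
Selection 13: 842 + 288 = 1130
Selection 14: 1130 + 288 = 1418
Selection 15: 1418 + 288 = 1706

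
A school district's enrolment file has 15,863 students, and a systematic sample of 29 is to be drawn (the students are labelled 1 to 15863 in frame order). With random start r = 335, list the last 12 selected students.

k = N/n = 15863/29 = 547
18th selection = 335 + 17×547 = 9634
19th: 9634 + 547 = 10181
20th: 10181 + 547 = 10728
21st: 10728 + 547 = 11275
22nd: 11275 + 547 = 11822
23rd: 11822 + 547 = 12369
24th: 12369 + 547 = 12916
25th: 12916 + 547 = 13463
26th: 13463 + 547 = 14010
27th: 14010 + 547 = 14557
28th: 14557 + 547 = 15104
29th: 15104 + 547 = 15651

9634, 10181, 10728, 11275, 11822, 12369, 12916, 13463, 14010, 14557, 15104, 15651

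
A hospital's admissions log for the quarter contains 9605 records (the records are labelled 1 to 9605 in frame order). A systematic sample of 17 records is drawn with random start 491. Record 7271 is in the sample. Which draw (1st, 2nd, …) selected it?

13

k = 9605/17 = 565
position = (7271 − 491)/565 + 1 = 6780/565 + 1 = 12 + 1 = 13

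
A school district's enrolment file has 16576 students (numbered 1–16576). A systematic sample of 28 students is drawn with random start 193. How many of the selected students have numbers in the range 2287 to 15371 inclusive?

k = 16576/28 = 592
First selection ≥ 2287: 193 + ⌈(2287−193)/592⌉·592 = 193 + 4×592 = 2561
Last selection ≤ 15371: 193 + ⌊(15371−193)/592⌋·592 = 193 + 25×592 = 14993
Count = 25 − 4 + 1 = 22

22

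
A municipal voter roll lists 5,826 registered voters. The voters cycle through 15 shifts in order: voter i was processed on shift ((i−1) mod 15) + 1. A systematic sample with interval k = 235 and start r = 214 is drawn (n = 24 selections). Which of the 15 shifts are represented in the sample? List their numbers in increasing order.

Consecutive selections differ by k = 235, so their shift numbers differ by 235 mod 15 = 10.
gcd(235, 15) = 5, so the sample visits 15/5 = 3 distinct residues mod 15.
Start 214 is shift 4; the shifts hit are 4, 9, 14.

4, 9, 14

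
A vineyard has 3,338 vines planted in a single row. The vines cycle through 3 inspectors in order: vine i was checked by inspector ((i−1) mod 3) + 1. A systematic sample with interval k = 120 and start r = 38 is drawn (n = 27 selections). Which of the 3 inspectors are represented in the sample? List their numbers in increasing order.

2

Consecutive selections differ by k = 120, so their inspector numbers differ by 120 mod 3 = 0.
gcd(120, 3) = 3, so the sample visits 3/3 = 1 distinct residues mod 3.
Start 38 is inspector 2; the inspectors hit are 2.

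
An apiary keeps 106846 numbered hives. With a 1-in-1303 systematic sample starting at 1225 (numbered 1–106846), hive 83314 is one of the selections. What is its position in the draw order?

64

k = 1303
position = (83314 − 1225)/1303 + 1 = 82089/1303 + 1 = 63 + 1 = 64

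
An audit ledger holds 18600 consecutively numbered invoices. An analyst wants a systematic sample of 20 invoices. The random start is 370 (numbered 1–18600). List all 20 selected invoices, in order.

k = N/n = 18600/20 = 930
invoice 1: 370
invoice 2: 370 + 930 = 1300
invoice 3: 1300 + 930 = 2230
invoice 4: 2230 + 930 = 3160
invoice 5: 3160 + 930 = 4090
invoice 6: 4090 + 930 = 5020
invoice 7: 5020 + 930 = 5950
invoice 8: 5950 + 930 = 6880
invoice 9: 6880 + 930 = 7810
invoice 10: 7810 + 930 = 8740
invoice 11: 8740 + 930 = 9670
invoice 12: 9670 + 930 = 10600
invoice 13: 10600 + 930 = 11530
invoice 14: 11530 + 930 = 12460
invoice 15: 12460 + 930 = 13390
invoice 16: 13390 + 930 = 14320
invoice 17: 14320 + 930 = 15250
invoice 18: 15250 + 930 = 16180
invoice 19: 16180 + 930 = 17110
invoice 20: 17110 + 930 = 18040

370, 1300, 2230, 3160, 4090, 5020, 5950, 6880, 7810, 8740, 9670, 10600, 11530, 12460, 13390, 14320, 15250, 16180, 17110, 18040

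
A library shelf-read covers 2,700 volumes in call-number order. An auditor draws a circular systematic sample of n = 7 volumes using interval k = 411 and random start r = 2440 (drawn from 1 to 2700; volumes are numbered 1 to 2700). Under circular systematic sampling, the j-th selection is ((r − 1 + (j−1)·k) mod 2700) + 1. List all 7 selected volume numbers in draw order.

Selection 1: 2440
Selection 2: 2440 + 411 = 2851 → 2851 − 2700 = 151
Selection 3: 151 + 411 = 562
Selection 4: 562 + 411 = 973
Selection 5: 973 + 411 = 1384
Selection 6: 1384 + 411 = 1795
Selection 7: 1795 + 411 = 2206

2440, 151, 562, 973, 1384, 1795, 2206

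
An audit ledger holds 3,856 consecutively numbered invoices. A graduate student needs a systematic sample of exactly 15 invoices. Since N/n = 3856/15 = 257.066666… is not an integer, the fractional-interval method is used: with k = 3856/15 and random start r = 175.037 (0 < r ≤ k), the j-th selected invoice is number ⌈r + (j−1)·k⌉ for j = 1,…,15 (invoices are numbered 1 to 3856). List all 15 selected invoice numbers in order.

j=1: r + 0k = 175.037 → ⌈·⌉ = 176
j=2: r + 1k = 432.103666… → ⌈·⌉ = 433
j=3: r + 2k = 689.170333… → ⌈·⌉ = 690
j=4: r + 3k = 946.237 → ⌈·⌉ = 947
j=5: r + 4k = 1203.303666… → ⌈·⌉ = 1204
j=6: r + 5k = 1460.370333… → ⌈·⌉ = 1461
j=7: r + 6k = 1717.437 → ⌈·⌉ = 1718
j=8: r + 7k = 1974.503666… → ⌈·⌉ = 1975
j=9: r + 8k = 2231.570333… → ⌈·⌉ = 2232
j=10: r + 9k = 2488.637 → ⌈·⌉ = 2489
j=11: r + 10k = 2745.703666… → ⌈·⌉ = 2746
j=12: r + 11k = 3002.770333… → ⌈·⌉ = 3003
j=13: r + 12k = 3259.837 → ⌈·⌉ = 3260
j=14: r + 13k = 3516.903666… → ⌈·⌉ = 3517
j=15: r + 14k = 3773.970333… → ⌈·⌉ = 3774

176, 433, 690, 947, 1204, 1461, 1718, 1975, 2232, 2489, 2746, 3003, 3260, 3517, 3774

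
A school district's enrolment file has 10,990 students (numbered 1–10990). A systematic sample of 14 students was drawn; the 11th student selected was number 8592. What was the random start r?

742

k = 10990/14 = 785
r = 8592 − (11−1)×785 = 8592 − 7850 = 742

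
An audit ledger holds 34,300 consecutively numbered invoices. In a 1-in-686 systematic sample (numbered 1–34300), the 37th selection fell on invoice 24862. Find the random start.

166

k = 686
r = 24862 − (37−1)×686 = 24862 − 24696 = 166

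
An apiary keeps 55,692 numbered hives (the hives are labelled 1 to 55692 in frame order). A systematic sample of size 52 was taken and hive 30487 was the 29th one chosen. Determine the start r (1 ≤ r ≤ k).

k = 55692/52 = 1071
r = 30487 − (29−1)×1071 = 30487 − 29988 = 499

499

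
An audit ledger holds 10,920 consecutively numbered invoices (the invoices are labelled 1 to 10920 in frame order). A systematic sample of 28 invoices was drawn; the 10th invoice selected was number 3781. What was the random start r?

k = 10920/28 = 390
r = 3781 − (10−1)×390 = 3781 − 3510 = 271

271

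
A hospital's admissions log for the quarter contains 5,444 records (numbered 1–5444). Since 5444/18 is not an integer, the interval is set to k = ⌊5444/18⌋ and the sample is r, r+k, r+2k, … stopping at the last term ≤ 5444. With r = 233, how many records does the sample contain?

18

k = ⌊5444/18⌋ = 302
Achieved size = ⌊(5444 − 233)/302⌋ + 1 = ⌊5211/302⌋ + 1 = 17 + 1 = 18
(last selection: 233 + 17×302 = 5367 ≤ 5444; next would be 5669 > 5444)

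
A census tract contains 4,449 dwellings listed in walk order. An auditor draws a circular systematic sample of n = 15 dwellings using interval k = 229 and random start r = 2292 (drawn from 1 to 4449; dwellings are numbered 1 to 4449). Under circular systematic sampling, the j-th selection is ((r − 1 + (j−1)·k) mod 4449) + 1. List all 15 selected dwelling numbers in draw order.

2292, 2521, 2750, 2979, 3208, 3437, 3666, 3895, 4124, 4353, 133, 362, 591, 820, 1049

Selection 1: 2292
Selection 2: 2292 + 229 = 2521
Selection 3: 2521 + 229 = 2750
Selection 4: 2750 + 229 = 2979
Selection 5: 2979 + 229 = 3208
Selection 6: 3208 + 229 = 3437
Selection 7: 3437 + 229 = 3666
Selection 8: 3666 + 229 = 3895
Selection 9: 3895 + 229 = 4124
Selection 10: 4124 + 229 = 4353
Selection 11: 4353 + 229 = 4582 → 4582 − 4449 = 133
Selection 12: 133 + 229 = 362
Selection 13: 362 + 229 = 591
Selection 14: 591 + 229 = 820
Selection 15: 820 + 229 = 1049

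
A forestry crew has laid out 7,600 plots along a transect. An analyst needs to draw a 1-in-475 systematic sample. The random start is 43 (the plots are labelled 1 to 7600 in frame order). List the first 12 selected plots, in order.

plot 1: 43
plot 2: 43 + 475 = 518
plot 3: 518 + 475 = 993
plot 4: 993 + 475 = 1468
plot 5: 1468 + 475 = 1943
plot 6: 1943 + 475 = 2418
plot 7: 2418 + 475 = 2893
plot 8: 2893 + 475 = 3368
plot 9: 3368 + 475 = 3843
plot 10: 3843 + 475 = 4318
plot 11: 4318 + 475 = 4793
plot 12: 4793 + 475 = 5268

43, 518, 993, 1468, 1943, 2418, 2893, 3368, 3843, 4318, 4793, 5268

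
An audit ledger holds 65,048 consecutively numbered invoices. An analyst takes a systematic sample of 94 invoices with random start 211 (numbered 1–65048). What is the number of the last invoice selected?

k = 65048/94 = 692
94th selection = r + (94−1)·k = 211 + 93×692 = 211 + 64356 = 64567

64567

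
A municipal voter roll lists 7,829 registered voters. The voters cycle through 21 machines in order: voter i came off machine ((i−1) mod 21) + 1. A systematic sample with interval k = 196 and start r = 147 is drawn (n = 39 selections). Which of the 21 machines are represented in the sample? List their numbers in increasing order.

Consecutive selections differ by k = 196, so their machine numbers differ by 196 mod 21 = 7.
gcd(196, 21) = 7, so the sample visits 21/7 = 3 distinct residues mod 21.
Start 147 is machine 21; the machines hit are 7, 14, 21.

7, 14, 21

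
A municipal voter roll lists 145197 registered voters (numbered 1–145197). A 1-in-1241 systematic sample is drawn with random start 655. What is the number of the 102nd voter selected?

k = 1241
102nd selection = r + (102−1)·k = 655 + 101×1241 = 655 + 125341 = 125996

125996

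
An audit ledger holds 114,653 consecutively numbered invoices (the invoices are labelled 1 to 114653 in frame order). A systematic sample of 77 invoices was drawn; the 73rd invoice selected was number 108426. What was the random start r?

k = 114653/77 = 1489
r = 108426 − (73−1)×1489 = 108426 − 107208 = 1218

1218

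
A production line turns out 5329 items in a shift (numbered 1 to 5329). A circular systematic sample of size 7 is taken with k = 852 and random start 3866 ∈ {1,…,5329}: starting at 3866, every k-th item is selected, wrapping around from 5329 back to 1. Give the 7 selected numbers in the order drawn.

Selection 1: 3866
Selection 2: 3866 + 852 = 4718
Selection 3: 4718 + 852 = 5570 → 5570 − 5329 = 241
Selection 4: 241 + 852 = 1093
Selection 5: 1093 + 852 = 1945
Selection 6: 1945 + 852 = 2797
Selection 7: 2797 + 852 = 3649

3866, 4718, 241, 1093, 1945, 2797, 3649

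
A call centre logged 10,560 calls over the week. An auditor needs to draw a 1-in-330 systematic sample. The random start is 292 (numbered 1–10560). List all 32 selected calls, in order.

call 1: 292
call 2: 292 + 330 = 622
call 3: 622 + 330 = 952
call 4: 952 + 330 = 1282
call 5: 1282 + 330 = 1612
call 6: 1612 + 330 = 1942
call 7: 1942 + 330 = 2272
call 8: 2272 + 330 = 2602
call 9: 2602 + 330 = 2932
call 10: 2932 + 330 = 3262
call 11: 3262 + 330 = 3592
call 12: 3592 + 330 = 3922
call 13: 3922 + 330 = 4252
call 14: 4252 + 330 = 4582
call 15: 4582 + 330 = 4912
call 16: 4912 + 330 = 5242
call 17: 5242 + 330 = 5572
call 18: 5572 + 330 = 5902
call 19: 5902 + 330 = 6232
call 20: 6232 + 330 = 6562
call 21: 6562 + 330 = 6892
call 22: 6892 + 330 = 7222
call 23: 7222 + 330 = 7552
call 24: 7552 + 330 = 7882
call 25: 7882 + 330 = 8212
call 26: 8212 + 330 = 8542
call 27: 8542 + 330 = 8872
call 28: 8872 + 330 = 9202
call 29: 9202 + 330 = 9532
call 30: 9532 + 330 = 9862
call 31: 9862 + 330 = 10192
call 32: 10192 + 330 = 10522

292, 622, 952, 1282, 1612, 1942, 2272, 2602, 2932, 3262, 3592, 3922, 4252, 4582, 4912, 5242, 5572, 5902, 6232, 6562, 6892, 7222, 7552, 7882, 8212, 8542, 8872, 9202, 9532, 9862, 10192, 10522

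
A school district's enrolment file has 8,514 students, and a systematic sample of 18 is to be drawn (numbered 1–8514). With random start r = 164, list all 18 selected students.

164, 637, 1110, 1583, 2056, 2529, 3002, 3475, 3948, 4421, 4894, 5367, 5840, 6313, 6786, 7259, 7732, 8205

k = N/n = 8514/18 = 473
student 1: 164
student 2: 164 + 473 = 637
student 3: 637 + 473 = 1110
student 4: 1110 + 473 = 1583
student 5: 1583 + 473 = 2056
student 6: 2056 + 473 = 2529
student 7: 2529 + 473 = 3002
student 8: 3002 + 473 = 3475
student 9: 3475 + 473 = 3948
student 10: 3948 + 473 = 4421
student 11: 4421 + 473 = 4894
student 12: 4894 + 473 = 5367
student 13: 5367 + 473 = 5840
student 14: 5840 + 473 = 6313
student 15: 6313 + 473 = 6786
student 16: 6786 + 473 = 7259
student 17: 7259 + 473 = 7732
student 18: 7732 + 473 = 8205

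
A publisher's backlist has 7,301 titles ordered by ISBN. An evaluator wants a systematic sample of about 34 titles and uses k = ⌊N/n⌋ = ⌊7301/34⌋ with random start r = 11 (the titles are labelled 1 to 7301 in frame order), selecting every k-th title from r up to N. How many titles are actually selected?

35

k = ⌊7301/34⌋ = 214
Achieved size = ⌊(7301 − 11)/214⌋ + 1 = ⌊7290/214⌋ + 1 = 34 + 1 = 35
(last selection: 11 + 34×214 = 7287 ≤ 7301; next would be 7501 > 7301)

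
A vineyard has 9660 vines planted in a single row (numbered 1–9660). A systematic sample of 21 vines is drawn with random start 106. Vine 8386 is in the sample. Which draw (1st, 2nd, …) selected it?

19

k = 9660/21 = 460
position = (8386 − 106)/460 + 1 = 8280/460 + 1 = 18 + 1 = 19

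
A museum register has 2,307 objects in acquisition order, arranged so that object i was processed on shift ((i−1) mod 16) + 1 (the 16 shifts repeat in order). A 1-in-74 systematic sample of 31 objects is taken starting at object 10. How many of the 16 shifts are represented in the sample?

Consecutive selections differ by k = 74, so their shift numbers differ by 74 mod 16 = 10.
gcd(74, 16) = 2, so the sample visits 16/2 = 8 distinct residues mod 16.
Start 10 is shift 10; the shifts hit are 2, 4, 6, 8, 10, 12, 14, 16.

8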